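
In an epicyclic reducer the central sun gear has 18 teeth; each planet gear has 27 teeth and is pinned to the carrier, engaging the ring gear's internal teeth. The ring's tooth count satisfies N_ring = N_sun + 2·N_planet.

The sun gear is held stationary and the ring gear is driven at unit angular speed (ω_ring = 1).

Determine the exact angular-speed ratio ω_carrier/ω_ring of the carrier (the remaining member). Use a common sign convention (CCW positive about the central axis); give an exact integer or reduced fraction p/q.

N_ring = 18 + 2·27 = 72
18(ω_s−ω_c) = −72(ω_r−ω_c),  ω_s=0, ω_r=1
18(0−ω_c) = −72(1−ω_c)  ⇒  90ω_c = 72  ⇒  ω_c = 4/5
ω_c/ω_r = 4/5

4/5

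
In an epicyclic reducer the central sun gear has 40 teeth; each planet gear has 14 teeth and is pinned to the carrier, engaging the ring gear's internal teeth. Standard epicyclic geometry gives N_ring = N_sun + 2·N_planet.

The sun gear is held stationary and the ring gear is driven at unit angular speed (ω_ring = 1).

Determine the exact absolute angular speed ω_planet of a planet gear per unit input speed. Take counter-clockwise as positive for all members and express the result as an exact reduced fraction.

N_ring = 40 + 2·14 = 68
40(ω_s−ω_c) = −68(ω_r−ω_c),  ω_s=0, ω_r=1
40(0−ω_c) = −68(1−ω_c)  ⇒  108ω_c = 68  ⇒  ω_c = 17/27
sun–planet: 40·(0−17/27) = −14·(ω_p−ω_c)  ⇒  ω_p−ω_c = −(40/14)·(-17/27) = 340/189
ω_p = 17/27 + 340/189 = 17/7

17/7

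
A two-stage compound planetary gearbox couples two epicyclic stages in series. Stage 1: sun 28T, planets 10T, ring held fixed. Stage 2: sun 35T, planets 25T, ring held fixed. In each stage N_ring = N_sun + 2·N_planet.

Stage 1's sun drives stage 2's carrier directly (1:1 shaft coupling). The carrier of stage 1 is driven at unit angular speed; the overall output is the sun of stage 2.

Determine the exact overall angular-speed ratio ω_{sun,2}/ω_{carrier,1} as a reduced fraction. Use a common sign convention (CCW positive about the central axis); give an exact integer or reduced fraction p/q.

456/49

Stage 1: N_ring = 28 + 2·10 = 48
Stage 1: 28(ω_s−ω_c) = −48(ω_r−ω_c),  ω_r=0, ω_c=1
Stage 1: ω_s = 1 − (48/28)(0−1) = 19/7
  ⇒ ω_s¹/ω_c¹ = 19/7
Stage 2: N_ring = 35 + 2·25 = 85
Stage 2: 35(ω_s−ω_c) = −85(ω_r−ω_c),  ω_r=0, ω_c=1
Stage 2: ω_s = 1 − (85/35)(0−1) = 24/7
  ⇒ ω_s²/ω_c² = 24/7
Coupling ω_c² = ω_s¹ ⇒ overall = 19/7 × 24/7 = 456/49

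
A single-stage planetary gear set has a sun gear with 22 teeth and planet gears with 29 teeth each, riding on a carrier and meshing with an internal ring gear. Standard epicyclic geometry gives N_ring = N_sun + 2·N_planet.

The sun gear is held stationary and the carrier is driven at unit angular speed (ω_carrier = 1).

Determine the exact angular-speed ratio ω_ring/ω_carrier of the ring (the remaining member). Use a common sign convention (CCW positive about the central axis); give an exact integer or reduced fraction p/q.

51/40

N_ring = 22 + 2·29 = 80
22(ω_s−ω_c) = −80(ω_r−ω_c),  ω_s=0, ω_c=1
ω_r = 1 − (22/80)(0−1) = 51/40
ω_r/ω_c = 51/40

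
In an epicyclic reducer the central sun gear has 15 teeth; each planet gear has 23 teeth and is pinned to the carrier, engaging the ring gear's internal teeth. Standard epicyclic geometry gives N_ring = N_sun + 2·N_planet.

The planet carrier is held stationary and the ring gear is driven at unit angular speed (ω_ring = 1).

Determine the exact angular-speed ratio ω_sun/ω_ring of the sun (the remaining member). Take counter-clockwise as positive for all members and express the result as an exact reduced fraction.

-61/15

N_ring = 15 + 2·23 = 61
15(ω_s−ω_c) = −61(ω_r−ω_c),  ω_c=0, ω_r=1
ω_s = 0 − (61/15)(1−0) = -61/15
ω_s/ω_r = -61/15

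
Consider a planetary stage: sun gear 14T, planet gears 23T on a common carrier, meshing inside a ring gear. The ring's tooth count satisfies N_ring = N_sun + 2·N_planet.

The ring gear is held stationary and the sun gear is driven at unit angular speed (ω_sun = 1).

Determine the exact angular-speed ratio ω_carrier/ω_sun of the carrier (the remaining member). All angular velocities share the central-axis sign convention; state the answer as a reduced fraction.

7/37

N_ring = 14 + 2·23 = 60
14(ω_s−ω_c) = −60(ω_r−ω_c),  ω_r=0, ω_s=1
14(1−ω_c) = −60(0−ω_c)  ⇒  74ω_c = 14  ⇒  ω_c = 7/37
ω_c/ω_s = 7/37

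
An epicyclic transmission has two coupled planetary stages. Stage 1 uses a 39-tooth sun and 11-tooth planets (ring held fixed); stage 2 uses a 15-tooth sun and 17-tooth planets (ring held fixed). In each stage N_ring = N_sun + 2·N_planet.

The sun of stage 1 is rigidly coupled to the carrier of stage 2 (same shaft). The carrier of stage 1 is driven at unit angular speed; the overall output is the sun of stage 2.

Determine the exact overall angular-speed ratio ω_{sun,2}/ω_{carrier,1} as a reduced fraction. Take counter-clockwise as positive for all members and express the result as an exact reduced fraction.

1280/117

Stage 1: N_ring = 39 + 2·11 = 61
Stage 1: 39(ω_s−ω_c) = −61(ω_r−ω_c),  ω_r=0, ω_c=1
Stage 1: ω_s = 1 − (61/39)(0−1) = 100/39
  ⇒ ω_s¹/ω_c¹ = 100/39
Stage 2: N_ring = 15 + 2·17 = 49
Stage 2: 15(ω_s−ω_c) = −49(ω_r−ω_c),  ω_r=0, ω_c=1
Stage 2: ω_s = 1 − (49/15)(0−1) = 64/15
  ⇒ ω_s²/ω_c² = 64/15
Coupling ω_c² = ω_s¹ ⇒ overall = 100/39 × 64/15 = 1280/117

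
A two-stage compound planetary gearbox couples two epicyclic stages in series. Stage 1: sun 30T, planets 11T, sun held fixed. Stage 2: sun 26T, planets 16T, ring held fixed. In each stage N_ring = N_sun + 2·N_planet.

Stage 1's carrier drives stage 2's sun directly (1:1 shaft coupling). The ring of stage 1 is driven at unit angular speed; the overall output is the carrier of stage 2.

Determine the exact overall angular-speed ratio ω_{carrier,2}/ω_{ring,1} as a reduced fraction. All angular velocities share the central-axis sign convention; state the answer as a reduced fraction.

Stage 1: N_ring = 30 + 2·11 = 52
Stage 1: 30(ω_s−ω_c) = −52(ω_r−ω_c),  ω_s=0, ω_r=1
Stage 1: 30(0−ω_c) = −52(1−ω_c)  ⇒  82ω_c = 52  ⇒  ω_c = 26/41
  ⇒ ω_c¹/ω_r¹ = 26/41
Stage 2: N_ring = 26 + 2·16 = 58
Stage 2: 26(ω_s−ω_c) = −58(ω_r−ω_c),  ω_r=0, ω_s=1
Stage 2: 26(1−ω_c) = −58(0−ω_c)  ⇒  84ω_c = 26  ⇒  ω_c = 13/42
  ⇒ ω_c²/ω_s² = 13/42
Coupling ω_s² = ω_c¹ ⇒ overall = 26/41 × 13/42 = 169/861

169/861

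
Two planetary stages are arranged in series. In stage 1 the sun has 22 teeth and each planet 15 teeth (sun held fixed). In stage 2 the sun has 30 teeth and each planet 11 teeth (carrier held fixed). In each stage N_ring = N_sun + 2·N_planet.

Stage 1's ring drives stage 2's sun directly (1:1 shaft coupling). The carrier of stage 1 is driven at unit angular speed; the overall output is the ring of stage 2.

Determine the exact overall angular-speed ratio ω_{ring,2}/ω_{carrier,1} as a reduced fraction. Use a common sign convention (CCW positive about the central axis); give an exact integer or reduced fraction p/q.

Stage 1: N_ring = 22 + 2·15 = 52
Stage 1: 22(ω_s−ω_c) = −52(ω_r−ω_c),  ω_s=0, ω_c=1
Stage 1: ω_r = 1 − (22/52)(0−1) = 37/26
  ⇒ ω_r¹/ω_c¹ = 37/26
Stage 2: N_ring = 30 + 2·11 = 52
Stage 2: 30(ω_s−ω_c) = −52(ω_r−ω_c),  ω_c=0, ω_s=1
Stage 2: ω_r = 0 − (30/52)(1−0) = -15/26
  ⇒ ω_r²/ω_s² = -15/26
Coupling ω_s² = ω_r¹ ⇒ overall = 37/26 × -15/26 = -555/676

-555/676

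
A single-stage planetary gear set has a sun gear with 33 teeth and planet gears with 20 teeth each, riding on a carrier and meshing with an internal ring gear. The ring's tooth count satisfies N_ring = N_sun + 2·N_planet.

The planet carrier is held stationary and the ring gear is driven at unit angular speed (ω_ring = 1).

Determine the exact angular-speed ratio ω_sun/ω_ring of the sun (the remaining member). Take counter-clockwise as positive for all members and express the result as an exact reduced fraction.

N_ring = 33 + 2·20 = 73
33(ω_s−ω_c) = −73(ω_r−ω_c),  ω_c=0, ω_r=1
ω_s = 0 − (73/33)(1−0) = -73/33
ω_s/ω_r = -73/33

-73/33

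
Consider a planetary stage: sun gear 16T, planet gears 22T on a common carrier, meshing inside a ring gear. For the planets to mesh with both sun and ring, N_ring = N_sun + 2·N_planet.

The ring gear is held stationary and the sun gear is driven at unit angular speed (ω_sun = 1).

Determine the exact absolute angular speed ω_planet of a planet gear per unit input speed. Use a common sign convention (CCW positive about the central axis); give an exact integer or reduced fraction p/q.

N_ring = 16 + 2·22 = 60
16(ω_s−ω_c) = −60(ω_r−ω_c),  ω_r=0, ω_s=1
16(1−ω_c) = −60(0−ω_c)  ⇒  76ω_c = 16  ⇒  ω_c = 4/19
sun–planet: 16·(1−4/19) = −22·(ω_p−ω_c)  ⇒  ω_p−ω_c = −(16/22)·(15/19) = -120/209
ω_p = 4/19 − 120/209 = -4/11

-4/11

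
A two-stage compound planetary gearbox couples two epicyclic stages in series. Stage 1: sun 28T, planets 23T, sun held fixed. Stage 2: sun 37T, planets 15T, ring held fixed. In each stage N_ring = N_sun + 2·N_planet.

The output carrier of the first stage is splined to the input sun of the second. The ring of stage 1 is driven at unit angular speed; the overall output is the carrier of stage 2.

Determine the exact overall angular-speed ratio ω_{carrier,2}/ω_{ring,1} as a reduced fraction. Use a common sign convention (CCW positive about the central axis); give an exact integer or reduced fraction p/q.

Stage 1: N_ring = 28 + 2·23 = 74
Stage 1: 28(ω_s−ω_c) = −74(ω_r−ω_c),  ω_s=0, ω_r=1
Stage 1: 28(0−ω_c) = −74(1−ω_c)  ⇒  102ω_c = 74  ⇒  ω_c = 37/51
  ⇒ ω_c¹/ω_r¹ = 37/51
Stage 2: N_ring = 37 + 2·15 = 67
Stage 2: 37(ω_s−ω_c) = −67(ω_r−ω_c),  ω_r=0, ω_s=1
Stage 2: 37(1−ω_c) = −67(0−ω_c)  ⇒  104ω_c = 37  ⇒  ω_c = 37/104
  ⇒ ω_c²/ω_s² = 37/104
Coupling ω_s² = ω_c¹ ⇒ overall = 37/51 × 37/104 = 1369/5304

1369/5304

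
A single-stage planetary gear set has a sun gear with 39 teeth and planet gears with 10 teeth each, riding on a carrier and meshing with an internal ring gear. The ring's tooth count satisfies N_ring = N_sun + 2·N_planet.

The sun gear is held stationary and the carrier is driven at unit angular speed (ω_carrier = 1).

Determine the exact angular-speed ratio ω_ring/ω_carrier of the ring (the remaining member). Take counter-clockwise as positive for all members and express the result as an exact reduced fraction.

98/59

N_ring = 39 + 2·10 = 59
39(ω_s−ω_c) = −59(ω_r−ω_c),  ω_s=0, ω_c=1
ω_r = 1 − (39/59)(0−1) = 98/59
ω_r/ω_c = 98/59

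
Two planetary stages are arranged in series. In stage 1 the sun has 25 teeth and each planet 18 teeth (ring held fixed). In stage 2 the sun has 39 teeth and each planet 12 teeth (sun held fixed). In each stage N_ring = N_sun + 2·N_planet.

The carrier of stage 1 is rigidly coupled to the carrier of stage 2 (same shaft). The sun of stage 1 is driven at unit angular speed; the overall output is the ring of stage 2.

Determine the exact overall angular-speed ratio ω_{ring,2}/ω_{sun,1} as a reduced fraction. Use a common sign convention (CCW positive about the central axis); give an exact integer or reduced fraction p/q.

425/903

Stage 1: N_ring = 25 + 2·18 = 61
Stage 1: 25(ω_s−ω_c) = −61(ω_r−ω_c),  ω_r=0, ω_s=1
Stage 1: 25(1−ω_c) = −61(0−ω_c)  ⇒  86ω_c = 25  ⇒  ω_c = 25/86
  ⇒ ω_c¹/ω_s¹ = 25/86
Stage 2: N_ring = 39 + 2·12 = 63
Stage 2: 39(ω_s−ω_c) = −63(ω_r−ω_c),  ω_s=0, ω_c=1
Stage 2: ω_r = 1 − (39/63)(0−1) = 34/21
  ⇒ ω_r²/ω_c² = 34/21
Coupling ω_c² = ω_c¹ ⇒ overall = 25/86 × 34/21 = 425/903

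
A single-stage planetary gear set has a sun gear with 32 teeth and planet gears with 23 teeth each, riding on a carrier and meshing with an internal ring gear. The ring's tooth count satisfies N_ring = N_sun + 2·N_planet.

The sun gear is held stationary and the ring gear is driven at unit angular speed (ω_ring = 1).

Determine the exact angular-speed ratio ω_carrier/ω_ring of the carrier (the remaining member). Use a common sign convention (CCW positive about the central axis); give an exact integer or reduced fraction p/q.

N_ring = 32 + 2·23 = 78
32(ω_s−ω_c) = −78(ω_r−ω_c),  ω_s=0, ω_r=1
32(0−ω_c) = −78(1−ω_c)  ⇒  110ω_c = 78  ⇒  ω_c = 39/55
ω_c/ω_r = 39/55

39/55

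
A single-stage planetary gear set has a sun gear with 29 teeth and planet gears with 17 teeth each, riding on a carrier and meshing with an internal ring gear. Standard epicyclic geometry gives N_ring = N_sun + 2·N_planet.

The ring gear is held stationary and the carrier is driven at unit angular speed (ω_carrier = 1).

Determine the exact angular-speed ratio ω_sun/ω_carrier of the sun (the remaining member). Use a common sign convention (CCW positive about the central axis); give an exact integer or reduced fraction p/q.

92/29

N_ring = 29 + 2·17 = 63
29(ω_s−ω_c) = −63(ω_r−ω_c),  ω_r=0, ω_c=1
ω_s = 1 − (63/29)(0−1) = 92/29
ω_s/ω_c = 92/29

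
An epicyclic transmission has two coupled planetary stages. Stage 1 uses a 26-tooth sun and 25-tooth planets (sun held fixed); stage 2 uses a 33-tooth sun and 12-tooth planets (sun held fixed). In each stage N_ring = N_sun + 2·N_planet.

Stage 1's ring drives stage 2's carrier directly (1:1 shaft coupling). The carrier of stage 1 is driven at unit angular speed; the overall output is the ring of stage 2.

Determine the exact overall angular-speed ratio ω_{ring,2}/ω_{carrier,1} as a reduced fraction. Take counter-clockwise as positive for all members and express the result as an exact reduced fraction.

765/361

Stage 1: N_ring = 26 + 2·25 = 76
Stage 1: 26(ω_s−ω_c) = −76(ω_r−ω_c),  ω_s=0, ω_c=1
Stage 1: ω_r = 1 − (26/76)(0−1) = 51/38
  ⇒ ω_r¹/ω_c¹ = 51/38
Stage 2: N_ring = 33 + 2·12 = 57
Stage 2: 33(ω_s−ω_c) = −57(ω_r−ω_c),  ω_s=0, ω_c=1
Stage 2: ω_r = 1 − (33/57)(0−1) = 30/19
  ⇒ ω_r²/ω_c² = 30/19
Coupling ω_c² = ω_r¹ ⇒ overall = 51/38 × 30/19 = 765/361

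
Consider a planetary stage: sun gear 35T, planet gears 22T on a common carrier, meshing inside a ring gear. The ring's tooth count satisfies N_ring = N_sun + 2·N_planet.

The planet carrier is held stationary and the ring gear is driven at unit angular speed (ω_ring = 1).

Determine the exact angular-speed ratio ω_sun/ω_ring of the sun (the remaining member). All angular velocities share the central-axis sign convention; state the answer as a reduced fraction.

-79/35

N_ring = 35 + 2·22 = 79
35(ω_s−ω_c) = −79(ω_r−ω_c),  ω_c=0, ω_r=1
ω_s = 0 − (79/35)(1−0) = -79/35
ω_s/ω_r = -79/35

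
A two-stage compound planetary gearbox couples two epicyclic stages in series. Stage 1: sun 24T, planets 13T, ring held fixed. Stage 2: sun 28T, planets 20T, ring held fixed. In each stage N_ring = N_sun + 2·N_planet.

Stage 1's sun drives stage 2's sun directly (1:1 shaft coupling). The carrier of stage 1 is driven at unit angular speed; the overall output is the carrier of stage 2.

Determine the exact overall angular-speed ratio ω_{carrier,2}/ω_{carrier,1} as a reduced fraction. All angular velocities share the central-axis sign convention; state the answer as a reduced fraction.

Stage 1: N_ring = 24 + 2·13 = 50
Stage 1: 24(ω_s−ω_c) = −50(ω_r−ω_c),  ω_r=0, ω_c=1
Stage 1: ω_s = 1 − (50/24)(0−1) = 37/12
  ⇒ ω_s¹/ω_c¹ = 37/12
Stage 2: N_ring = 28 + 2·20 = 68
Stage 2: 28(ω_s−ω_c) = −68(ω_r−ω_c),  ω_r=0, ω_s=1
Stage 2: 28(1−ω_c) = −68(0−ω_c)  ⇒  96ω_c = 28  ⇒  ω_c = 7/24
  ⇒ ω_c²/ω_s² = 7/24
Coupling ω_s² = ω_s¹ ⇒ overall = 37/12 × 7/24 = 259/288

259/288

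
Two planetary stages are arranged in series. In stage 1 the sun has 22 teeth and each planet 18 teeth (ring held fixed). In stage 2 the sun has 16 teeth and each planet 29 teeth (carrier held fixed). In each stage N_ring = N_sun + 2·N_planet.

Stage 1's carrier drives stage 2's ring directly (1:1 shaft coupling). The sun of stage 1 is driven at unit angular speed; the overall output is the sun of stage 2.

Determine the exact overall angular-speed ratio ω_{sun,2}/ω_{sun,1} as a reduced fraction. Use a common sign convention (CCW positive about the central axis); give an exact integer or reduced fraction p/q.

-407/320

Stage 1: N_ring = 22 + 2·18 = 58
Stage 1: 22(ω_s−ω_c) = −58(ω_r−ω_c),  ω_r=0, ω_s=1
Stage 1: 22(1−ω_c) = −58(0−ω_c)  ⇒  80ω_c = 22  ⇒  ω_c = 11/40
  ⇒ ω_c¹/ω_s¹ = 11/40
Stage 2: N_ring = 16 + 2·29 = 74
Stage 2: 16(ω_s−ω_c) = −74(ω_r−ω_c),  ω_c=0, ω_r=1
Stage 2: ω_s = 0 − (74/16)(1−0) = -37/8
  ⇒ ω_s²/ω_r² = -37/8
Coupling ω_r² = ω_c¹ ⇒ overall = 11/40 × -37/8 = -407/320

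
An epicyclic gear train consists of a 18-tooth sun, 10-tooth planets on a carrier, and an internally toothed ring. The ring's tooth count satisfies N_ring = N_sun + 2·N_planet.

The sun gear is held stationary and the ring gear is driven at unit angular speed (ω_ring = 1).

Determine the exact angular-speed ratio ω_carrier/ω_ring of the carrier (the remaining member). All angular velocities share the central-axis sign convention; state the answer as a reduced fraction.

N_ring = 18 + 2·10 = 38
18(ω_s−ω_c) = −38(ω_r−ω_c),  ω_s=0, ω_r=1
18(0−ω_c) = −38(1−ω_c)  ⇒  56ω_c = 38  ⇒  ω_c = 19/28
ω_c/ω_r = 19/28

19/28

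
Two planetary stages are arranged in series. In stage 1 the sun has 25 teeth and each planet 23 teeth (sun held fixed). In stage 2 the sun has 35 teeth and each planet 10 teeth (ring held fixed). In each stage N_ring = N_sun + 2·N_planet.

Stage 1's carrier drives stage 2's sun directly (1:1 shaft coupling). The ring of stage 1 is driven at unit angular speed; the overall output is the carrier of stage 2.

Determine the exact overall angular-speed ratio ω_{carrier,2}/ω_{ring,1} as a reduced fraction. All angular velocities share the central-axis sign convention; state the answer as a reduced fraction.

Stage 1: N_ring = 25 + 2·23 = 71
Stage 1: 25(ω_s−ω_c) = −71(ω_r−ω_c),  ω_s=0, ω_r=1
Stage 1: 25(0−ω_c) = −71(1−ω_c)  ⇒  96ω_c = 71  ⇒  ω_c = 71/96
  ⇒ ω_c¹/ω_r¹ = 71/96
Stage 2: N_ring = 35 + 2·10 = 55
Stage 2: 35(ω_s−ω_c) = −55(ω_r−ω_c),  ω_r=0, ω_s=1
Stage 2: 35(1−ω_c) = −55(0−ω_c)  ⇒  90ω_c = 35  ⇒  ω_c = 7/18
  ⇒ ω_c²/ω_s² = 7/18
Coupling ω_s² = ω_c¹ ⇒ overall = 71/96 × 7/18 = 497/1728

497/1728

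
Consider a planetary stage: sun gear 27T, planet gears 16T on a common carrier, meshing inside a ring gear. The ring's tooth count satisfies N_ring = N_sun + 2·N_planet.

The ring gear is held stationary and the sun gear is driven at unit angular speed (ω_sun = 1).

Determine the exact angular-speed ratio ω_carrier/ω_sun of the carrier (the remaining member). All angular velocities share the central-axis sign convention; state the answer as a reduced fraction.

N_ring = 27 + 2·16 = 59
27(ω_s−ω_c) = −59(ω_r−ω_c),  ω_r=0, ω_s=1
27(1−ω_c) = −59(0−ω_c)  ⇒  86ω_c = 27  ⇒  ω_c = 27/86
ω_c/ω_s = 27/86

27/86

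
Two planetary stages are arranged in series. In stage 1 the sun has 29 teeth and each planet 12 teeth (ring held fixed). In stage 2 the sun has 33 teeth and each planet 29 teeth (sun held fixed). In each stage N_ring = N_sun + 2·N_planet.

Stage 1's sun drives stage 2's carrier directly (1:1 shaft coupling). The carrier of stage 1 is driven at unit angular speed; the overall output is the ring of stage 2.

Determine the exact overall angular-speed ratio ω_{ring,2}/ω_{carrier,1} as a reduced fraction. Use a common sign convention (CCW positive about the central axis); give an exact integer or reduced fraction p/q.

Stage 1: N_ring = 29 + 2·12 = 53
Stage 1: 29(ω_s−ω_c) = −53(ω_r−ω_c),  ω_r=0, ω_c=1
Stage 1: ω_s = 1 − (53/29)(0−1) = 82/29
  ⇒ ω_s¹/ω_c¹ = 82/29
Stage 2: N_ring = 33 + 2·29 = 91
Stage 2: 33(ω_s−ω_c) = −91(ω_r−ω_c),  ω_s=0, ω_c=1
Stage 2: ω_r = 1 − (33/91)(0−1) = 124/91
  ⇒ ω_r²/ω_c² = 124/91
Coupling ω_c² = ω_s¹ ⇒ overall = 82/29 × 124/91 = 10168/2639

10168/2639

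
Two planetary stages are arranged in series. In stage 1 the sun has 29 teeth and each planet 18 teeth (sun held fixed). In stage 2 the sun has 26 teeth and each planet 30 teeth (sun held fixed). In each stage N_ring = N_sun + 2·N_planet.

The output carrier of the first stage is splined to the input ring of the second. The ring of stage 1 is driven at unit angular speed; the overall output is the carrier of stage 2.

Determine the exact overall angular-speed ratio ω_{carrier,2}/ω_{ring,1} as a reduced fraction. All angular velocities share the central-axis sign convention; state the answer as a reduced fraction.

Stage 1: N_ring = 29 + 2·18 = 65
Stage 1: 29(ω_s−ω_c) = −65(ω_r−ω_c),  ω_s=0, ω_r=1
Stage 1: 29(0−ω_c) = −65(1−ω_c)  ⇒  94ω_c = 65  ⇒  ω_c = 65/94
  ⇒ ω_c¹/ω_r¹ = 65/94
Stage 2: N_ring = 26 + 2·30 = 86
Stage 2: 26(ω_s−ω_c) = −86(ω_r−ω_c),  ω_s=0, ω_r=1
Stage 2: 26(0−ω_c) = −86(1−ω_c)  ⇒  112ω_c = 86  ⇒  ω_c = 43/56
  ⇒ ω_c²/ω_r² = 43/56
Coupling ω_r² = ω_c¹ ⇒ overall = 65/94 × 43/56 = 2795/5264

2795/5264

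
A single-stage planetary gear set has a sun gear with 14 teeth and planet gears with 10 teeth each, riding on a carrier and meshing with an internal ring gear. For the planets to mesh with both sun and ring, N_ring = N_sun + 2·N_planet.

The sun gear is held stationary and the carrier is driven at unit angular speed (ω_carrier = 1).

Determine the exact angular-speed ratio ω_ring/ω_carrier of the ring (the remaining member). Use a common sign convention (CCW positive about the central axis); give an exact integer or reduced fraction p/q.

N_ring = 14 + 2·10 = 34
14(ω_s−ω_c) = −34(ω_r−ω_c),  ω_s=0, ω_c=1
ω_r = 1 − (14/34)(0−1) = 24/17
ω_r/ω_c = 24/17

24/17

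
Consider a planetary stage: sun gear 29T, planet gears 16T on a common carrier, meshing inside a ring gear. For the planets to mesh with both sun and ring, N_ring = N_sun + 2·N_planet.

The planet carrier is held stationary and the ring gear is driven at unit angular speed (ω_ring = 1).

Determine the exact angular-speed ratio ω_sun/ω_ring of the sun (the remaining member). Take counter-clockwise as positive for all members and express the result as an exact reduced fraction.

N_ring = 29 + 2·16 = 61
29(ω_s−ω_c) = −61(ω_r−ω_c),  ω_c=0, ω_r=1
ω_s = 0 − (61/29)(1−0) = -61/29
ω_s/ω_r = -61/29

-61/29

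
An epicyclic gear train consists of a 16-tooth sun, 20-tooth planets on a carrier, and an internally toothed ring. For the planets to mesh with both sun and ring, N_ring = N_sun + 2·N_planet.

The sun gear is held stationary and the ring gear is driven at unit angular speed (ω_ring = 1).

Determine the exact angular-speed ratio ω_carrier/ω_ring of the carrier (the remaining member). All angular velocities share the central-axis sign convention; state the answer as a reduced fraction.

N_ring = 16 + 2·20 = 56
16(ω_s−ω_c) = −56(ω_r−ω_c),  ω_s=0, ω_r=1
16(0−ω_c) = −56(1−ω_c)  ⇒  72ω_c = 56  ⇒  ω_c = 7/9
ω_c/ω_r = 7/9

7/9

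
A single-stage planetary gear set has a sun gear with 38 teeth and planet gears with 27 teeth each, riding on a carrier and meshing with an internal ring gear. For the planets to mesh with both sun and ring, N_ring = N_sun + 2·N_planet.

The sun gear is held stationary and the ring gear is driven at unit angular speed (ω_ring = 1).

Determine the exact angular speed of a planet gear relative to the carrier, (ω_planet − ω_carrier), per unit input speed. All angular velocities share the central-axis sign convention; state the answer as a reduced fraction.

1748/1755

N_ring = 38 + 2·27 = 92
38(ω_s−ω_c) = −92(ω_r−ω_c),  ω_s=0, ω_r=1
38(0−ω_c) = −92(1−ω_c)  ⇒  130ω_c = 92  ⇒  ω_c = 46/65
sun–planet: 38·(0−46/65) = −27·(ω_p−ω_c)  ⇒  ω_p−ω_c = −(38/27)·(-46/65) = 1748/1755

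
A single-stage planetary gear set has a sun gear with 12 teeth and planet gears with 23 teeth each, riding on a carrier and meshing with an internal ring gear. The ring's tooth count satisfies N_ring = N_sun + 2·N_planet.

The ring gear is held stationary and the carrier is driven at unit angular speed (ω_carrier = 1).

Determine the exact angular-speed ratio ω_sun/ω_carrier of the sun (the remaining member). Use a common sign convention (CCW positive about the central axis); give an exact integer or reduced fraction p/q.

35/6

N_ring = 12 + 2·23 = 58
12(ω_s−ω_c) = −58(ω_r−ω_c),  ω_r=0, ω_c=1
ω_s = 1 − (58/12)(0−1) = 35/6
ω_s/ω_c = 35/6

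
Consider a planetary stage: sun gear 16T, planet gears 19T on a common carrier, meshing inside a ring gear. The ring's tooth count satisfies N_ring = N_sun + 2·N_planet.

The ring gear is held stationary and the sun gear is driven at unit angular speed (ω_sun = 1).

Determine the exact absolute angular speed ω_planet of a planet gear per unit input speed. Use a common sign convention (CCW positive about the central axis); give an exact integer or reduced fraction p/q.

-8/19

N_ring = 16 + 2·19 = 54
16(ω_s−ω_c) = −54(ω_r−ω_c),  ω_r=0, ω_s=1
16(1−ω_c) = −54(0−ω_c)  ⇒  70ω_c = 16  ⇒  ω_c = 8/35
sun–planet: 16·(1−8/35) = −19·(ω_p−ω_c)  ⇒  ω_p−ω_c = −(16/19)·(27/35) = -432/665
ω_p = 8/35 − 432/665 = -8/19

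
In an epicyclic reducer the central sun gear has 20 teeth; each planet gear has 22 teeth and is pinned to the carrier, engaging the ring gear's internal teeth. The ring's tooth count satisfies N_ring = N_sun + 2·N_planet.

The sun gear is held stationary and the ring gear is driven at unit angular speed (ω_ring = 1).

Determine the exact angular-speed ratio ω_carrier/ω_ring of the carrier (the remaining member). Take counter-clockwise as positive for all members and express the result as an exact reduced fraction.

16/21

N_ring = 20 + 2·22 = 64
20(ω_s−ω_c) = −64(ω_r−ω_c),  ω_s=0, ω_r=1
20(0−ω_c) = −64(1−ω_c)  ⇒  84ω_c = 64  ⇒  ω_c = 16/21
ω_c/ω_r = 16/21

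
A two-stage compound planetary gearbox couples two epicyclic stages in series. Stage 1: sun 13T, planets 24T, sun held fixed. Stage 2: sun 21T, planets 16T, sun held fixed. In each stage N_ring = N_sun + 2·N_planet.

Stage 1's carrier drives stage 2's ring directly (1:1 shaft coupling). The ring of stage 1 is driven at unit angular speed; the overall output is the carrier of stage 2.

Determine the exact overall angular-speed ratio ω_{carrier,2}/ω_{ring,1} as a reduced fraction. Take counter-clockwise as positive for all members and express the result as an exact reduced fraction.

Stage 1: N_ring = 13 + 2·24 = 61
Stage 1: 13(ω_s−ω_c) = −61(ω_r−ω_c),  ω_s=0, ω_r=1
Stage 1: 13(0−ω_c) = −61(1−ω_c)  ⇒  74ω_c = 61  ⇒  ω_c = 61/74
  ⇒ ω_c¹/ω_r¹ = 61/74
Stage 2: N_ring = 21 + 2·16 = 53
Stage 2: 21(ω_s−ω_c) = −53(ω_r−ω_c),  ω_s=0, ω_r=1
Stage 2: 21(0−ω_c) = −53(1−ω_c)  ⇒  74ω_c = 53  ⇒  ω_c = 53/74
  ⇒ ω_c²/ω_r² = 53/74
Coupling ω_r² = ω_c¹ ⇒ overall = 61/74 × 53/74 = 3233/5476

3233/5476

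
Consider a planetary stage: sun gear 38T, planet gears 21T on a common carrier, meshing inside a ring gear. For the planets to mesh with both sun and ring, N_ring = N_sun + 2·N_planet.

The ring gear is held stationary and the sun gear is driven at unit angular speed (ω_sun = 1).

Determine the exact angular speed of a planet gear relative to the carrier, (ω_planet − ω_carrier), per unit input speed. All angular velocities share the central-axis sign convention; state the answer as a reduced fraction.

N_ring = 38 + 2·21 = 80
38(ω_s−ω_c) = −80(ω_r−ω_c),  ω_r=0, ω_s=1
38(1−ω_c) = −80(0−ω_c)  ⇒  118ω_c = 38  ⇒  ω_c = 19/59
sun–planet: 38·(1−19/59) = −21·(ω_p−ω_c)  ⇒  ω_p−ω_c = −(38/21)·(40/59) = -1520/1239

-1520/1239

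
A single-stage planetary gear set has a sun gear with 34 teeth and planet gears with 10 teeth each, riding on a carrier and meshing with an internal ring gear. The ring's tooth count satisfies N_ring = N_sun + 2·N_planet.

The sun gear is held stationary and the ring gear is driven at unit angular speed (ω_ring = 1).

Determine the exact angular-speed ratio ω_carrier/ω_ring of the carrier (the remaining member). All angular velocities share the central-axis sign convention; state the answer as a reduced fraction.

27/44

N_ring = 34 + 2·10 = 54
34(ω_s−ω_c) = −54(ω_r−ω_c),  ω_s=0, ω_r=1
34(0−ω_c) = −54(1−ω_c)  ⇒  88ω_c = 54  ⇒  ω_c = 27/44
ω_c/ω_r = 27/44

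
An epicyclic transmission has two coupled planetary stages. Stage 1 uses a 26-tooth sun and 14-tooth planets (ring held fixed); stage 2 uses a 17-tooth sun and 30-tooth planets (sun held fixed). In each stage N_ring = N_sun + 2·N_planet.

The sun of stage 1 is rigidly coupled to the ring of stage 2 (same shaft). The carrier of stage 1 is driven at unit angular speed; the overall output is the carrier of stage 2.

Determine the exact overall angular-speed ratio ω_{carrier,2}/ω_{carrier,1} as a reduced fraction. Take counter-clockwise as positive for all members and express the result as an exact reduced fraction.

Stage 1: N_ring = 26 + 2·14 = 54
Stage 1: 26(ω_s−ω_c) = −54(ω_r−ω_c),  ω_r=0, ω_c=1
Stage 1: ω_s = 1 − (54/26)(0−1) = 40/13
  ⇒ ω_s¹/ω_c¹ = 40/13
Stage 2: N_ring = 17 + 2·30 = 77
Stage 2: 17(ω_s−ω_c) = −77(ω_r−ω_c),  ω_s=0, ω_r=1
Stage 2: 17(0−ω_c) = −77(1−ω_c)  ⇒  94ω_c = 77  ⇒  ω_c = 77/94
  ⇒ ω_c²/ω_r² = 77/94
Coupling ω_r² = ω_s¹ ⇒ overall = 40/13 × 77/94 = 1540/611

1540/611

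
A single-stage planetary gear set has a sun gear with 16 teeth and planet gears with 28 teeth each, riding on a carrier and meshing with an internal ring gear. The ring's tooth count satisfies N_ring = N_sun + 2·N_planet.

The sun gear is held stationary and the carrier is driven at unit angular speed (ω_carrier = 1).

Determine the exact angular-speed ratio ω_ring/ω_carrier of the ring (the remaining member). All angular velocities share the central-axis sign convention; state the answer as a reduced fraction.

11/9

N_ring = 16 + 2·28 = 72
16(ω_s−ω_c) = −72(ω_r−ω_c),  ω_s=0, ω_c=1
ω_r = 1 − (16/72)(0−1) = 11/9
ω_r/ω_c = 11/9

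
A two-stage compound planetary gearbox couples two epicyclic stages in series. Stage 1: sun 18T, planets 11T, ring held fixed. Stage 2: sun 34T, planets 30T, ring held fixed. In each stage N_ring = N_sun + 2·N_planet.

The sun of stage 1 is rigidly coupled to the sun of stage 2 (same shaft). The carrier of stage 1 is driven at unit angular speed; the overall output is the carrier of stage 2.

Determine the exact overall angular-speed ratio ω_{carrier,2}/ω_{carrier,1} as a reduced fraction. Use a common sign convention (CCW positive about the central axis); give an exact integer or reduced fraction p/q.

493/576

Stage 1: N_ring = 18 + 2·11 = 40
Stage 1: 18(ω_s−ω_c) = −40(ω_r−ω_c),  ω_r=0, ω_c=1
Stage 1: ω_s = 1 − (40/18)(0−1) = 29/9
  ⇒ ω_s¹/ω_c¹ = 29/9
Stage 2: N_ring = 34 + 2·30 = 94
Stage 2: 34(ω_s−ω_c) = −94(ω_r−ω_c),  ω_r=0, ω_s=1
Stage 2: 34(1−ω_c) = −94(0−ω_c)  ⇒  128ω_c = 34  ⇒  ω_c = 17/64
  ⇒ ω_c²/ω_s² = 17/64
Coupling ω_s² = ω_s¹ ⇒ overall = 29/9 × 17/64 = 493/576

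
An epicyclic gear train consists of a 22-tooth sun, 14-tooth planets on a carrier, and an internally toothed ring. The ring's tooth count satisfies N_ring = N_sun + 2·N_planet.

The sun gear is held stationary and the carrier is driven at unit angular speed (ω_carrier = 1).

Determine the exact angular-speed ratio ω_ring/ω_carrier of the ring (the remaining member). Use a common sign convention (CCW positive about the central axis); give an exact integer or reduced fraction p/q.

N_ring = 22 + 2·14 = 50
22(ω_s−ω_c) = −50(ω_r−ω_c),  ω_s=0, ω_c=1
ω_r = 1 − (22/50)(0−1) = 36/25
ω_r/ω_c = 36/25

36/25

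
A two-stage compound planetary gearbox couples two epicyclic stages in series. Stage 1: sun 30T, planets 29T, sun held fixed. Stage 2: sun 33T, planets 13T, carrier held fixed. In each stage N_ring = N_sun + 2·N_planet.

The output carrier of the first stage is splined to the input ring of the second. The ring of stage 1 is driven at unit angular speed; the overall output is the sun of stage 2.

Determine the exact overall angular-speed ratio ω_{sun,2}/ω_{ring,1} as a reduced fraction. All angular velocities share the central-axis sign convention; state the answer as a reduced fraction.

-4/3

Stage 1: N_ring = 30 + 2·29 = 88
Stage 1: 30(ω_s−ω_c) = −88(ω_r−ω_c),  ω_s=0, ω_r=1
Stage 1: 30(0−ω_c) = −88(1−ω_c)  ⇒  118ω_c = 88  ⇒  ω_c = 44/59
  ⇒ ω_c¹/ω_r¹ = 44/59
Stage 2: N_ring = 33 + 2·13 = 59
Stage 2: 33(ω_s−ω_c) = −59(ω_r−ω_c),  ω_c=0, ω_r=1
Stage 2: ω_s = 0 − (59/33)(1−0) = -59/33
  ⇒ ω_s²/ω_r² = -59/33
Coupling ω_r² = ω_c¹ ⇒ overall = 44/59 × -59/33 = -4/3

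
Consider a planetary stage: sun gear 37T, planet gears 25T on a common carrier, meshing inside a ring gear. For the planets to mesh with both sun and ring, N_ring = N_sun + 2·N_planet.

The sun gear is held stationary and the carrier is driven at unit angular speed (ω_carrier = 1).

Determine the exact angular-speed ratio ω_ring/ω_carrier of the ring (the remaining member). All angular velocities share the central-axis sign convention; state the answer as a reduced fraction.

N_ring = 37 + 2·25 = 87
37(ω_s−ω_c) = −87(ω_r−ω_c),  ω_s=0, ω_c=1
ω_r = 1 − (37/87)(0−1) = 124/87
ω_r/ω_c = 124/87

124/87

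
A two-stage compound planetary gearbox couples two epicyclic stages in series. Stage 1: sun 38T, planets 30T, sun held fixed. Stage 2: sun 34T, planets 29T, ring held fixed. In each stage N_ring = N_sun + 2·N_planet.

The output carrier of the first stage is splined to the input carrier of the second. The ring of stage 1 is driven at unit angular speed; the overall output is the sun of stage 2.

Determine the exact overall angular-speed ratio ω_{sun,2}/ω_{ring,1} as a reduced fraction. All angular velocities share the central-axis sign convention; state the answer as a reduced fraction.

Stage 1: N_ring = 38 + 2·30 = 98
Stage 1: 38(ω_s−ω_c) = −98(ω_r−ω_c),  ω_s=0, ω_r=1
Stage 1: 38(0−ω_c) = −98(1−ω_c)  ⇒  136ω_c = 98  ⇒  ω_c = 49/68
  ⇒ ω_c¹/ω_r¹ = 49/68
Stage 2: N_ring = 34 + 2·29 = 92
Stage 2: 34(ω_s−ω_c) = −92(ω_r−ω_c),  ω_r=0, ω_c=1
Stage 2: ω_s = 1 − (92/34)(0−1) = 63/17
  ⇒ ω_s²/ω_c² = 63/17
Coupling ω_c² = ω_c¹ ⇒ overall = 49/68 × 63/17 = 3087/1156

3087/1156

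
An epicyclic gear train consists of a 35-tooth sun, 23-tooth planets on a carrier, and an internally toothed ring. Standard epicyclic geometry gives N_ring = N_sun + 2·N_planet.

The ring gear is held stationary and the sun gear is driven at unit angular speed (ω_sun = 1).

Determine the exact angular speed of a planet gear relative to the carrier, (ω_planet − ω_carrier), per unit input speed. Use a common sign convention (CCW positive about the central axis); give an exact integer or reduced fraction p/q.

-2835/2668

N_ring = 35 + 2·23 = 81
35(ω_s−ω_c) = −81(ω_r−ω_c),  ω_r=0, ω_s=1
35(1−ω_c) = −81(0−ω_c)  ⇒  116ω_c = 35  ⇒  ω_c = 35/116
sun–planet: 35·(1−35/116) = −23·(ω_p−ω_c)  ⇒  ω_p−ω_c = −(35/23)·(81/116) = -2835/2668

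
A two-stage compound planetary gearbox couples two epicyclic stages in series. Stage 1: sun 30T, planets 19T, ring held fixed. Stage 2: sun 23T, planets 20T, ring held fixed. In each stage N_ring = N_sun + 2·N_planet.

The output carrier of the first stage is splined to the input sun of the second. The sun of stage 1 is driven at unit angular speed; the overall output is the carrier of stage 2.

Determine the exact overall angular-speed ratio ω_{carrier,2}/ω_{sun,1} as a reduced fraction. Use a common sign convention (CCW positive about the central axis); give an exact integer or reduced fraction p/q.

345/4214

Stage 1: N_ring = 30 + 2·19 = 68
Stage 1: 30(ω_s−ω_c) = −68(ω_r−ω_c),  ω_r=0, ω_s=1
Stage 1: 30(1−ω_c) = −68(0−ω_c)  ⇒  98ω_c = 30  ⇒  ω_c = 15/49
  ⇒ ω_c¹/ω_s¹ = 15/49
Stage 2: N_ring = 23 + 2·20 = 63
Stage 2: 23(ω_s−ω_c) = −63(ω_r−ω_c),  ω_r=0, ω_s=1
Stage 2: 23(1−ω_c) = −63(0−ω_c)  ⇒  86ω_c = 23  ⇒  ω_c = 23/86
  ⇒ ω_c²/ω_s² = 23/86
Coupling ω_s² = ω_c¹ ⇒ overall = 15/49 × 23/86 = 345/4214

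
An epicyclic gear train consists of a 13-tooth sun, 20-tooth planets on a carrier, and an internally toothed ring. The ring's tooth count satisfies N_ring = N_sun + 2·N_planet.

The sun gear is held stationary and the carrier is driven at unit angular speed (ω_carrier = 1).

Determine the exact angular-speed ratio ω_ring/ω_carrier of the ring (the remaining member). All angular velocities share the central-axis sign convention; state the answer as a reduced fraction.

N_ring = 13 + 2·20 = 53
13(ω_s−ω_c) = −53(ω_r−ω_c),  ω_s=0, ω_c=1
ω_r = 1 − (13/53)(0−1) = 66/53
ω_r/ω_c = 66/53

66/53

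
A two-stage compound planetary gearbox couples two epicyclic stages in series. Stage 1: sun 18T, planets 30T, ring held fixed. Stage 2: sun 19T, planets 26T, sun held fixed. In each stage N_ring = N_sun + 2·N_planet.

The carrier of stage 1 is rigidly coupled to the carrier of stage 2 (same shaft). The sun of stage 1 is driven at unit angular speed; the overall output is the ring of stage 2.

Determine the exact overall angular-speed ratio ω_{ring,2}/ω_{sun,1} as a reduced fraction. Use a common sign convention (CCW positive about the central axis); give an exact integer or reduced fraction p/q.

135/568

Stage 1: N_ring = 18 + 2·30 = 78
Stage 1: 18(ω_s−ω_c) = −78(ω_r−ω_c),  ω_r=0, ω_s=1
Stage 1: 18(1−ω_c) = −78(0−ω_c)  ⇒  96ω_c = 18  ⇒  ω_c = 3/16
  ⇒ ω_c¹/ω_s¹ = 3/16
Stage 2: N_ring = 19 + 2·26 = 71
Stage 2: 19(ω_s−ω_c) = −71(ω_r−ω_c),  ω_s=0, ω_c=1
Stage 2: ω_r = 1 − (19/71)(0−1) = 90/71
  ⇒ ω_r²/ω_c² = 90/71
Coupling ω_c² = ω_c¹ ⇒ overall = 3/16 × 90/71 = 135/568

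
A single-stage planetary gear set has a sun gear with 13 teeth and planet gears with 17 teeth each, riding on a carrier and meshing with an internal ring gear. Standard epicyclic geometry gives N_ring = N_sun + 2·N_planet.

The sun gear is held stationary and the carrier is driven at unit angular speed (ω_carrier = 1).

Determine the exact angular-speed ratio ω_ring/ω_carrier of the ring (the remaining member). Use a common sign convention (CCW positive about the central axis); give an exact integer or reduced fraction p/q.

N_ring = 13 + 2·17 = 47
13(ω_s−ω_c) = −47(ω_r−ω_c),  ω_s=0, ω_c=1
ω_r = 1 − (13/47)(0−1) = 60/47
ω_r/ω_c = 60/47

60/47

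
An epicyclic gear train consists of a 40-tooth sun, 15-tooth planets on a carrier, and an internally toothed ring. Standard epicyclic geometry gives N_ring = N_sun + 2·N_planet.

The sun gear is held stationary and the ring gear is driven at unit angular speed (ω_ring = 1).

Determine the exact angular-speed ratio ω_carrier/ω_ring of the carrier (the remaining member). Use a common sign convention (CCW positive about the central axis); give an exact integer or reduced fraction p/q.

N_ring = 40 + 2·15 = 70
40(ω_s−ω_c) = −70(ω_r−ω_c),  ω_s=0, ω_r=1
40(0−ω_c) = −70(1−ω_c)  ⇒  110ω_c = 70  ⇒  ω_c = 7/11
ω_c/ω_r = 7/11

7/11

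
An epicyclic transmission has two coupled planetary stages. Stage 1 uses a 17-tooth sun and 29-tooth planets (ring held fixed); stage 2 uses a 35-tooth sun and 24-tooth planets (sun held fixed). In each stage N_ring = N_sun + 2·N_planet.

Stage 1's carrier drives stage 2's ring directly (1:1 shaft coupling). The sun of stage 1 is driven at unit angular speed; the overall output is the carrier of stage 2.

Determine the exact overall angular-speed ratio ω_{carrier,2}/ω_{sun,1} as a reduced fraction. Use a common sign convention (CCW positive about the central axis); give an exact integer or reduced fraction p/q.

1411/10856

Stage 1: N_ring = 17 + 2·29 = 75
Stage 1: 17(ω_s−ω_c) = −75(ω_r−ω_c),  ω_r=0, ω_s=1
Stage 1: 17(1−ω_c) = −75(0−ω_c)  ⇒  92ω_c = 17  ⇒  ω_c = 17/92
  ⇒ ω_c¹/ω_s¹ = 17/92
Stage 2: N_ring = 35 + 2·24 = 83
Stage 2: 35(ω_s−ω_c) = −83(ω_r−ω_c),  ω_s=0, ω_r=1
Stage 2: 35(0−ω_c) = −83(1−ω_c)  ⇒  118ω_c = 83  ⇒  ω_c = 83/118
  ⇒ ω_c²/ω_r² = 83/118
Coupling ω_r² = ω_c¹ ⇒ overall = 17/92 × 83/118 = 1411/10856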